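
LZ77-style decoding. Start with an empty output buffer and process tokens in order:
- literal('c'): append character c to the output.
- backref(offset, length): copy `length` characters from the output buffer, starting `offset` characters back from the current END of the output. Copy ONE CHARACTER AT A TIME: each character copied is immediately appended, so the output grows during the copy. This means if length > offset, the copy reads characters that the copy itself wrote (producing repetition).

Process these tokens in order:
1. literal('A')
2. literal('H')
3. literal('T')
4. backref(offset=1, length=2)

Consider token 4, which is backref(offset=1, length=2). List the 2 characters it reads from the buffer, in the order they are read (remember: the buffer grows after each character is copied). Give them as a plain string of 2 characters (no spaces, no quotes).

Answer: TT

Derivation:
Token 1: literal('A'). Output: "A"
Token 2: literal('H'). Output: "AH"
Token 3: literal('T'). Output: "AHT"
Token 4: backref(off=1, len=2). Buffer before: "AHT" (len 3)
  byte 1: read out[2]='T', append. Buffer now: "AHTT"
  byte 2: read out[3]='T', append. Buffer now: "AHTTT"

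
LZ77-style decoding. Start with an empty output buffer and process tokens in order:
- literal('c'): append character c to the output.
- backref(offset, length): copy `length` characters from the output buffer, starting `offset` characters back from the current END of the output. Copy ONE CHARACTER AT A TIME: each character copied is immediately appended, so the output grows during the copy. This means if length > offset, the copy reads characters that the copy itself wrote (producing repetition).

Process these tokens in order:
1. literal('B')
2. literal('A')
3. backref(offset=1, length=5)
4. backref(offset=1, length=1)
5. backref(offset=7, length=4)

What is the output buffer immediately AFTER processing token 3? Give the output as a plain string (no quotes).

Token 1: literal('B'). Output: "B"
Token 2: literal('A'). Output: "BA"
Token 3: backref(off=1, len=5) (overlapping!). Copied 'AAAAA' from pos 1. Output: "BAAAAAA"

Answer: BAAAAAA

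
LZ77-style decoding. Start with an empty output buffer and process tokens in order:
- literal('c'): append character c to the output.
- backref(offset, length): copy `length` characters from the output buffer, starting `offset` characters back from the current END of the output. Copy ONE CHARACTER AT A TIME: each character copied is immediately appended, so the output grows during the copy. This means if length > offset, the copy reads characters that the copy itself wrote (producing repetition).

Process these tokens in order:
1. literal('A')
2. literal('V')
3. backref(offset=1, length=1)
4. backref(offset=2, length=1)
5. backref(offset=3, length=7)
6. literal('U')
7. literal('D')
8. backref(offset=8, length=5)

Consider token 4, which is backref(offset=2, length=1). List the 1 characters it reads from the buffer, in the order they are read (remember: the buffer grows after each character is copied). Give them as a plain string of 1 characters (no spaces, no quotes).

Answer: V

Derivation:
Token 1: literal('A'). Output: "A"
Token 2: literal('V'). Output: "AV"
Token 3: backref(off=1, len=1). Copied 'V' from pos 1. Output: "AVV"
Token 4: backref(off=2, len=1). Buffer before: "AVV" (len 3)
  byte 1: read out[1]='V', append. Buffer now: "AVVV"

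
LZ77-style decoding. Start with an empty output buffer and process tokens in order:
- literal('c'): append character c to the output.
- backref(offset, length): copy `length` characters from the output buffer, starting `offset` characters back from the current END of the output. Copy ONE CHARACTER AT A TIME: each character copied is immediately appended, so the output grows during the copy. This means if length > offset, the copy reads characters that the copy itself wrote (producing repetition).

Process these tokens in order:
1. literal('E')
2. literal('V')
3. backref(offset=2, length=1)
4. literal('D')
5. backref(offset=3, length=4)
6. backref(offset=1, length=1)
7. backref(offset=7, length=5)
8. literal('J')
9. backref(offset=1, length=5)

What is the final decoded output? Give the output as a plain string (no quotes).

Token 1: literal('E'). Output: "E"
Token 2: literal('V'). Output: "EV"
Token 3: backref(off=2, len=1). Copied 'E' from pos 0. Output: "EVE"
Token 4: literal('D'). Output: "EVED"
Token 5: backref(off=3, len=4) (overlapping!). Copied 'VEDV' from pos 1. Output: "EVEDVEDV"
Token 6: backref(off=1, len=1). Copied 'V' from pos 7. Output: "EVEDVEDVV"
Token 7: backref(off=7, len=5). Copied 'EDVED' from pos 2. Output: "EVEDVEDVVEDVED"
Token 8: literal('J'). Output: "EVEDVEDVVEDVEDJ"
Token 9: backref(off=1, len=5) (overlapping!). Copied 'JJJJJ' from pos 14. Output: "EVEDVEDVVEDVEDJJJJJJ"

Answer: EVEDVEDVVEDVEDJJJJJJ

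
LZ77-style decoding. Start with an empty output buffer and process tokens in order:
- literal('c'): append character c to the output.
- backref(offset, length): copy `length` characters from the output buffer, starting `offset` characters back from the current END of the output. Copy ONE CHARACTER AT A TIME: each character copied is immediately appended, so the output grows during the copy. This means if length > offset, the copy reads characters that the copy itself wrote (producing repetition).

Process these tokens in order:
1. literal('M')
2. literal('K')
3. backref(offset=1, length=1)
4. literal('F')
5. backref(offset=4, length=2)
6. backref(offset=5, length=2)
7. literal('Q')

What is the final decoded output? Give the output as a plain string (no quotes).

Token 1: literal('M'). Output: "M"
Token 2: literal('K'). Output: "MK"
Token 3: backref(off=1, len=1). Copied 'K' from pos 1. Output: "MKK"
Token 4: literal('F'). Output: "MKKF"
Token 5: backref(off=4, len=2). Copied 'MK' from pos 0. Output: "MKKFMK"
Token 6: backref(off=5, len=2). Copied 'KK' from pos 1. Output: "MKKFMKKK"
Token 7: literal('Q'). Output: "MKKFMKKKQ"

Answer: MKKFMKKKQ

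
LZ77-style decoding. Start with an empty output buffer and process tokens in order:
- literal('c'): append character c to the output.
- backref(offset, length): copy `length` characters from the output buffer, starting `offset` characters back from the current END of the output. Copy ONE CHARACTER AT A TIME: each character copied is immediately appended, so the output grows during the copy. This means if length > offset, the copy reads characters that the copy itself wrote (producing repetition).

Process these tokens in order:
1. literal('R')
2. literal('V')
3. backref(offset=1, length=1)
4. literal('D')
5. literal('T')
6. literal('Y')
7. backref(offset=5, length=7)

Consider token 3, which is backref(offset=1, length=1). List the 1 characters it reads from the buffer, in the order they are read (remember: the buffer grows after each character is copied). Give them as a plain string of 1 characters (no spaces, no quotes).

Token 1: literal('R'). Output: "R"
Token 2: literal('V'). Output: "RV"
Token 3: backref(off=1, len=1). Buffer before: "RV" (len 2)
  byte 1: read out[1]='V', append. Buffer now: "RVV"

Answer: V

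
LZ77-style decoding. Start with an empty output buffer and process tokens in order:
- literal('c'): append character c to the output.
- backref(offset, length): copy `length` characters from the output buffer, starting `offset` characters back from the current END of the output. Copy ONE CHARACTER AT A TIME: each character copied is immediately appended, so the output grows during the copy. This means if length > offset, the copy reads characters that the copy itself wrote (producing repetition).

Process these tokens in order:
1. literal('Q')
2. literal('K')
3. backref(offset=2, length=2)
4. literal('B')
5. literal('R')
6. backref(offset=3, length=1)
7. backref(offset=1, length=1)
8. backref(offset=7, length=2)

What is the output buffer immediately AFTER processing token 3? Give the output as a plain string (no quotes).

Token 1: literal('Q'). Output: "Q"
Token 2: literal('K'). Output: "QK"
Token 3: backref(off=2, len=2). Copied 'QK' from pos 0. Output: "QKQK"

Answer: QKQK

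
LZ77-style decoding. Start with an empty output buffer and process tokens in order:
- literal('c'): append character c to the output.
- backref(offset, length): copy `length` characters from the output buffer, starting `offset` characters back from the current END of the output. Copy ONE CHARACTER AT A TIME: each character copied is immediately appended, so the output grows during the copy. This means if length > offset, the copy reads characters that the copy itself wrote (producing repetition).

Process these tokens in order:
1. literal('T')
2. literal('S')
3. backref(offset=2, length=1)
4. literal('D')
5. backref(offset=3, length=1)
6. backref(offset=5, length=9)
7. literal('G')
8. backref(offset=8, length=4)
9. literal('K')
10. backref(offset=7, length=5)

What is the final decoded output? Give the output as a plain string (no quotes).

Answer: TSTDSTSTDSTSTDGTDSTKDGTDS

Derivation:
Token 1: literal('T'). Output: "T"
Token 2: literal('S'). Output: "TS"
Token 3: backref(off=2, len=1). Copied 'T' from pos 0. Output: "TST"
Token 4: literal('D'). Output: "TSTD"
Token 5: backref(off=3, len=1). Copied 'S' from pos 1. Output: "TSTDS"
Token 6: backref(off=5, len=9) (overlapping!). Copied 'TSTDSTSTD' from pos 0. Output: "TSTDSTSTDSTSTD"
Token 7: literal('G'). Output: "TSTDSTSTDSTSTDG"
Token 8: backref(off=8, len=4). Copied 'TDST' from pos 7. Output: "TSTDSTSTDSTSTDGTDST"
Token 9: literal('K'). Output: "TSTDSTSTDSTSTDGTDSTK"
Token 10: backref(off=7, len=5). Copied 'DGTDS' from pos 13. Output: "TSTDSTSTDSTSTDGTDSTKDGTDS"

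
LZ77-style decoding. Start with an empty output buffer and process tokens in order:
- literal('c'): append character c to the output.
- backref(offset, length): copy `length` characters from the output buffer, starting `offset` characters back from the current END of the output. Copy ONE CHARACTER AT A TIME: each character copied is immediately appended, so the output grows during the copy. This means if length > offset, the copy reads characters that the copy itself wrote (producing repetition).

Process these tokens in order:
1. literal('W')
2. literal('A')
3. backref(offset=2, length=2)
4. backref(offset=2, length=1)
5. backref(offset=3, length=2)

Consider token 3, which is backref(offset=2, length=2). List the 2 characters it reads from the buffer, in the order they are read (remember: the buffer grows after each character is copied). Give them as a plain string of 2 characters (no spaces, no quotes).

Token 1: literal('W'). Output: "W"
Token 2: literal('A'). Output: "WA"
Token 3: backref(off=2, len=2). Buffer before: "WA" (len 2)
  byte 1: read out[0]='W', append. Buffer now: "WAW"
  byte 2: read out[1]='A', append. Buffer now: "WAWA"

Answer: WA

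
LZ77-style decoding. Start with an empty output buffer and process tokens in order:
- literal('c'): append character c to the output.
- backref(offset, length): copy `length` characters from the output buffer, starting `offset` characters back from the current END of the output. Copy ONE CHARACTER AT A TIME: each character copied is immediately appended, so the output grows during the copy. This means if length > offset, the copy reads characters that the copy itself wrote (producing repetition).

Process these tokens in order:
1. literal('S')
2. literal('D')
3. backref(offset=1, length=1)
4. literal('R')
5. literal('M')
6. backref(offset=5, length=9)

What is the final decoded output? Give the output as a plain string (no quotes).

Answer: SDDRMSDDRMSDDR

Derivation:
Token 1: literal('S'). Output: "S"
Token 2: literal('D'). Output: "SD"
Token 3: backref(off=1, len=1). Copied 'D' from pos 1. Output: "SDD"
Token 4: literal('R'). Output: "SDDR"
Token 5: literal('M'). Output: "SDDRM"
Token 6: backref(off=5, len=9) (overlapping!). Copied 'SDDRMSDDR' from pos 0. Output: "SDDRMSDDRMSDDR"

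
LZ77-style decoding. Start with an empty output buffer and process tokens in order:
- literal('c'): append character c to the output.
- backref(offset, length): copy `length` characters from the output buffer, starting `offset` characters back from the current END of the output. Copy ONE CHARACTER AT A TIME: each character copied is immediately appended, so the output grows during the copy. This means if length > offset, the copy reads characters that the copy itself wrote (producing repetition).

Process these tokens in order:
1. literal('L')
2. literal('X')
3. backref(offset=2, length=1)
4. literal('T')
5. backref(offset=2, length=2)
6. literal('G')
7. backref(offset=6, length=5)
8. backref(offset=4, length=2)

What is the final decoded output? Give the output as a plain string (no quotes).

Answer: LXLTLTGXLTLTLT

Derivation:
Token 1: literal('L'). Output: "L"
Token 2: literal('X'). Output: "LX"
Token 3: backref(off=2, len=1). Copied 'L' from pos 0. Output: "LXL"
Token 4: literal('T'). Output: "LXLT"
Token 5: backref(off=2, len=2). Copied 'LT' from pos 2. Output: "LXLTLT"
Token 6: literal('G'). Output: "LXLTLTG"
Token 7: backref(off=6, len=5). Copied 'XLTLT' from pos 1. Output: "LXLTLTGXLTLT"
Token 8: backref(off=4, len=2). Copied 'LT' from pos 8. Output: "LXLTLTGXLTLTLT"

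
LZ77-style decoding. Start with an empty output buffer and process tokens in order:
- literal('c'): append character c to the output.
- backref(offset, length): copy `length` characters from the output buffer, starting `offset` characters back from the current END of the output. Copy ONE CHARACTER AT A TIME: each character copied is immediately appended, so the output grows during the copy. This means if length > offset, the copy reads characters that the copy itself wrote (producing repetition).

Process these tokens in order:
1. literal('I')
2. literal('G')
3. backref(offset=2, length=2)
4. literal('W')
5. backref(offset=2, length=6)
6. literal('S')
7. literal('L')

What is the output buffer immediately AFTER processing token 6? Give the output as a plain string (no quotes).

Token 1: literal('I'). Output: "I"
Token 2: literal('G'). Output: "IG"
Token 3: backref(off=2, len=2). Copied 'IG' from pos 0. Output: "IGIG"
Token 4: literal('W'). Output: "IGIGW"
Token 5: backref(off=2, len=6) (overlapping!). Copied 'GWGWGW' from pos 3. Output: "IGIGWGWGWGW"
Token 6: literal('S'). Output: "IGIGWGWGWGWS"

Answer: IGIGWGWGWGWS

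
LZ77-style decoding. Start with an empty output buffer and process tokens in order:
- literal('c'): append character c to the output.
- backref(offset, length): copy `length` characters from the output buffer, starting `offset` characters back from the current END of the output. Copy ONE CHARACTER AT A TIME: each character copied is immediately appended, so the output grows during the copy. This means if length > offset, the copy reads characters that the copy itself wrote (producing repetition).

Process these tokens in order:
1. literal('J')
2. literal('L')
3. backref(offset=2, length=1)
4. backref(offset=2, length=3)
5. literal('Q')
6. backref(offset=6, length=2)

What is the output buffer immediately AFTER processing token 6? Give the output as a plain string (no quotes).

Answer: JLJLJLQLJ

Derivation:
Token 1: literal('J'). Output: "J"
Token 2: literal('L'). Output: "JL"
Token 3: backref(off=2, len=1). Copied 'J' from pos 0. Output: "JLJ"
Token 4: backref(off=2, len=3) (overlapping!). Copied 'LJL' from pos 1. Output: "JLJLJL"
Token 5: literal('Q'). Output: "JLJLJLQ"
Token 6: backref(off=6, len=2). Copied 'LJ' from pos 1. Output: "JLJLJLQLJ"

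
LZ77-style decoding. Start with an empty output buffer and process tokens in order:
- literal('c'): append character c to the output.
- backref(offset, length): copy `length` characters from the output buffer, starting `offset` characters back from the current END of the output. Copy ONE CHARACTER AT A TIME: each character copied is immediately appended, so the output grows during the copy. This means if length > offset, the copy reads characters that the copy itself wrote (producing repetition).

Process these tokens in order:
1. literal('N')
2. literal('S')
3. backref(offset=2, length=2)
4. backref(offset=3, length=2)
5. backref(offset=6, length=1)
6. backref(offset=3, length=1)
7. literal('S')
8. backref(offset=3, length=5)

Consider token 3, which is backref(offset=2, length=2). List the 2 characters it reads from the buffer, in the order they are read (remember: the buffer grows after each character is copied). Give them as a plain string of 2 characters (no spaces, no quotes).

Token 1: literal('N'). Output: "N"
Token 2: literal('S'). Output: "NS"
Token 3: backref(off=2, len=2). Buffer before: "NS" (len 2)
  byte 1: read out[0]='N', append. Buffer now: "NSN"
  byte 2: read out[1]='S', append. Buffer now: "NSNS"

Answer: NS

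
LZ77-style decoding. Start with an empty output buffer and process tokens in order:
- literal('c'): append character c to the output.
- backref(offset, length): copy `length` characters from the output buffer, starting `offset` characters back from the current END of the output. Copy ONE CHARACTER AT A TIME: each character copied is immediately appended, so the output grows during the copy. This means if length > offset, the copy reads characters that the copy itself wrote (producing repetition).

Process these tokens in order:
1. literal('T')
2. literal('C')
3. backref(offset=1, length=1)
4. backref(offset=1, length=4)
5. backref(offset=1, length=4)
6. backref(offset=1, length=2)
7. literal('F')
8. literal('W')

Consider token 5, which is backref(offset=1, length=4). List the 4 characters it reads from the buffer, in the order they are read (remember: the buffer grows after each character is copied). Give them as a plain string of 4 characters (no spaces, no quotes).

Token 1: literal('T'). Output: "T"
Token 2: literal('C'). Output: "TC"
Token 3: backref(off=1, len=1). Copied 'C' from pos 1. Output: "TCC"
Token 4: backref(off=1, len=4) (overlapping!). Copied 'CCCC' from pos 2. Output: "TCCCCCC"
Token 5: backref(off=1, len=4). Buffer before: "TCCCCCC" (len 7)
  byte 1: read out[6]='C', append. Buffer now: "TCCCCCCC"
  byte 2: read out[7]='C', append. Buffer now: "TCCCCCCCC"
  byte 3: read out[8]='C', append. Buffer now: "TCCCCCCCCC"
  byte 4: read out[9]='C', append. Buffer now: "TCCCCCCCCCC"

Answer: CCCC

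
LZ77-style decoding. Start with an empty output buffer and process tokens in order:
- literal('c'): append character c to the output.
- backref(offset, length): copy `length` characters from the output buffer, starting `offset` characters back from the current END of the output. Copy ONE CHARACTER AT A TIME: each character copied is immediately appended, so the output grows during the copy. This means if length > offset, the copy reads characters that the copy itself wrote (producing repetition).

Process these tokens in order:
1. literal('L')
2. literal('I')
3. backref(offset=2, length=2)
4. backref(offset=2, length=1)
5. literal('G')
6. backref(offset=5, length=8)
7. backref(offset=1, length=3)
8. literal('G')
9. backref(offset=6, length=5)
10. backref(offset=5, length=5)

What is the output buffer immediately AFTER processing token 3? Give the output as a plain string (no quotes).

Token 1: literal('L'). Output: "L"
Token 2: literal('I'). Output: "LI"
Token 3: backref(off=2, len=2). Copied 'LI' from pos 0. Output: "LILI"

Answer: LILI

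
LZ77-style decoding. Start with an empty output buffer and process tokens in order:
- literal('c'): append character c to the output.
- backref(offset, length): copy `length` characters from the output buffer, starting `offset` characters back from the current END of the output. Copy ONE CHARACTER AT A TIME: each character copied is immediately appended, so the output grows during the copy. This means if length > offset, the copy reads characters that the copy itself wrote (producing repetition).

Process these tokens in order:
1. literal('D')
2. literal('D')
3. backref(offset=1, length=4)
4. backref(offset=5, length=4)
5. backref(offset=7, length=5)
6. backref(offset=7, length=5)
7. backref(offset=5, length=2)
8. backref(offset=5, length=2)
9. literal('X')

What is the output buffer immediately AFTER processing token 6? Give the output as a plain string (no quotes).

Token 1: literal('D'). Output: "D"
Token 2: literal('D'). Output: "DD"
Token 3: backref(off=1, len=4) (overlapping!). Copied 'DDDD' from pos 1. Output: "DDDDDD"
Token 4: backref(off=5, len=4). Copied 'DDDD' from pos 1. Output: "DDDDDDDDDD"
Token 5: backref(off=7, len=5). Copied 'DDDDD' from pos 3. Output: "DDDDDDDDDDDDDDD"
Token 6: backref(off=7, len=5). Copied 'DDDDD' from pos 8. Output: "DDDDDDDDDDDDDDDDDDDD"

Answer: DDDDDDDDDDDDDDDDDDDD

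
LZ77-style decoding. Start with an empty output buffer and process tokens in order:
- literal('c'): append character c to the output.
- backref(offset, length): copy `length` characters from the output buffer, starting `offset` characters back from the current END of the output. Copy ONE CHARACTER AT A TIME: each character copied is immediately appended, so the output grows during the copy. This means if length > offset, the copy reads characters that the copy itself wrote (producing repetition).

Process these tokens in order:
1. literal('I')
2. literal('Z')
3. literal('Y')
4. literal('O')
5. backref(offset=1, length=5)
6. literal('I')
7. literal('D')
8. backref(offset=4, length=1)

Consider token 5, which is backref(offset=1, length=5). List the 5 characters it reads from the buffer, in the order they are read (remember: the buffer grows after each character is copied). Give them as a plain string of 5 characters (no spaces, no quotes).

Token 1: literal('I'). Output: "I"
Token 2: literal('Z'). Output: "IZ"
Token 3: literal('Y'). Output: "IZY"
Token 4: literal('O'). Output: "IZYO"
Token 5: backref(off=1, len=5). Buffer before: "IZYO" (len 4)
  byte 1: read out[3]='O', append. Buffer now: "IZYOO"
  byte 2: read out[4]='O', append. Buffer now: "IZYOOO"
  byte 3: read out[5]='O', append. Buffer now: "IZYOOOO"
  byte 4: read out[6]='O', append. Buffer now: "IZYOOOOO"
  byte 5: read out[7]='O', append. Buffer now: "IZYOOOOOO"

Answer: OOOOO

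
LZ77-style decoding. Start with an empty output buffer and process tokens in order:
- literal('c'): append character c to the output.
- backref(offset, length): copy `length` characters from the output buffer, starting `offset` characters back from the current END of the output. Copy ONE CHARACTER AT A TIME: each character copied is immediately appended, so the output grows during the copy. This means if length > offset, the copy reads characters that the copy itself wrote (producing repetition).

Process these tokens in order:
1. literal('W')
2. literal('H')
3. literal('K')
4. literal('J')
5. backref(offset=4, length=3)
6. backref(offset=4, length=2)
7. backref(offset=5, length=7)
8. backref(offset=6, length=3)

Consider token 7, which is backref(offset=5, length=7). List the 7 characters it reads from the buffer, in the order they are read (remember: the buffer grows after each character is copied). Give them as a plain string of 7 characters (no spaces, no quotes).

Token 1: literal('W'). Output: "W"
Token 2: literal('H'). Output: "WH"
Token 3: literal('K'). Output: "WHK"
Token 4: literal('J'). Output: "WHKJ"
Token 5: backref(off=4, len=3). Copied 'WHK' from pos 0. Output: "WHKJWHK"
Token 6: backref(off=4, len=2). Copied 'JW' from pos 3. Output: "WHKJWHKJW"
Token 7: backref(off=5, len=7). Buffer before: "WHKJWHKJW" (len 9)
  byte 1: read out[4]='W', append. Buffer now: "WHKJWHKJWW"
  byte 2: read out[5]='H', append. Buffer now: "WHKJWHKJWWH"
  byte 3: read out[6]='K', append. Buffer now: "WHKJWHKJWWHK"
  byte 4: read out[7]='J', append. Buffer now: "WHKJWHKJWWHKJ"
  byte 5: read out[8]='W', append. Buffer now: "WHKJWHKJWWHKJW"
  byte 6: read out[9]='W', append. Buffer now: "WHKJWHKJWWHKJWW"
  byte 7: read out[10]='H', append. Buffer now: "WHKJWHKJWWHKJWWH"

Answer: WHKJWWH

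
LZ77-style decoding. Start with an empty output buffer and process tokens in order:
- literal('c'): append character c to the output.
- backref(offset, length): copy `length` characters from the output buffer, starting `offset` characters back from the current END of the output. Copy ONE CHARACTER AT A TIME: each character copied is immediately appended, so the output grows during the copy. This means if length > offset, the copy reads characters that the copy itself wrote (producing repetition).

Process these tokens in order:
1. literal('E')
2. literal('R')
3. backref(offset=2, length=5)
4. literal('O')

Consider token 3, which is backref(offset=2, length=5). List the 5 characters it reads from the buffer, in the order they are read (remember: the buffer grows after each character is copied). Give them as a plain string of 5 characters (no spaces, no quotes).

Token 1: literal('E'). Output: "E"
Token 2: literal('R'). Output: "ER"
Token 3: backref(off=2, len=5). Buffer before: "ER" (len 2)
  byte 1: read out[0]='E', append. Buffer now: "ERE"
  byte 2: read out[1]='R', append. Buffer now: "ERER"
  byte 3: read out[2]='E', append. Buffer now: "ERERE"
  byte 4: read out[3]='R', append. Buffer now: "ERERER"
  byte 5: read out[4]='E', append. Buffer now: "ERERERE"

Answer: ERERE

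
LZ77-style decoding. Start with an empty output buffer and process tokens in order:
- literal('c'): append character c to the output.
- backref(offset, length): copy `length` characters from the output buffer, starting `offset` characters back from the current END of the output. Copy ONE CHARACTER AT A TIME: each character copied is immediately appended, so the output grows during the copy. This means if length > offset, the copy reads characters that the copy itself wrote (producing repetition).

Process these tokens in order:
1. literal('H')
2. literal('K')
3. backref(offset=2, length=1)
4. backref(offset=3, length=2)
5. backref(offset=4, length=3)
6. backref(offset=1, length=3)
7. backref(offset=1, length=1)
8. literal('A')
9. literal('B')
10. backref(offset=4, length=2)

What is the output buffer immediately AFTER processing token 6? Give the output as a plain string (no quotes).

Token 1: literal('H'). Output: "H"
Token 2: literal('K'). Output: "HK"
Token 3: backref(off=2, len=1). Copied 'H' from pos 0. Output: "HKH"
Token 4: backref(off=3, len=2). Copied 'HK' from pos 0. Output: "HKHHK"
Token 5: backref(off=4, len=3). Copied 'KHH' from pos 1. Output: "HKHHKKHH"
Token 6: backref(off=1, len=3) (overlapping!). Copied 'HHH' from pos 7. Output: "HKHHKKHHHHH"

Answer: HKHHKKHHHHH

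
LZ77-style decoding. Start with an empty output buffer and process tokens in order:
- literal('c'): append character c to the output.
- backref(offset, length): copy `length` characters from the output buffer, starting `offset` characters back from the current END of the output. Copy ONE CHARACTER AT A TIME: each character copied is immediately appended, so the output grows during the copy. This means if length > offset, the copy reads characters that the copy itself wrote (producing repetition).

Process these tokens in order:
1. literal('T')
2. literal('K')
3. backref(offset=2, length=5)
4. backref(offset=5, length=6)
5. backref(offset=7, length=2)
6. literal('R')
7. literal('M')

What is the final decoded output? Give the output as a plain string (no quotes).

Token 1: literal('T'). Output: "T"
Token 2: literal('K'). Output: "TK"
Token 3: backref(off=2, len=5) (overlapping!). Copied 'TKTKT' from pos 0. Output: "TKTKTKT"
Token 4: backref(off=5, len=6) (overlapping!). Copied 'TKTKTT' from pos 2. Output: "TKTKTKTTKTKTT"
Token 5: backref(off=7, len=2). Copied 'TT' from pos 6. Output: "TKTKTKTTKTKTTTT"
Token 6: literal('R'). Output: "TKTKTKTTKTKTTTTR"
Token 7: literal('M'). Output: "TKTKTKTTKTKTTTTRM"

Answer: TKTKTKTTKTKTTTTRM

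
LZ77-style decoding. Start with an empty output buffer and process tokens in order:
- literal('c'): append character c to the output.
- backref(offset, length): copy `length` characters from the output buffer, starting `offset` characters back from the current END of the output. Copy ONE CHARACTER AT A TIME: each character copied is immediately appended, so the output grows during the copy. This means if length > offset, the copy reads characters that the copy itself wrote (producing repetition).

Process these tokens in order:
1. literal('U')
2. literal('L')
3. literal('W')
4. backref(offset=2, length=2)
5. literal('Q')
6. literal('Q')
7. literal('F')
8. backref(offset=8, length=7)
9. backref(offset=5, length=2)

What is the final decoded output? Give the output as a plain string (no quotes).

Token 1: literal('U'). Output: "U"
Token 2: literal('L'). Output: "UL"
Token 3: literal('W'). Output: "ULW"
Token 4: backref(off=2, len=2). Copied 'LW' from pos 1. Output: "ULWLW"
Token 5: literal('Q'). Output: "ULWLWQ"
Token 6: literal('Q'). Output: "ULWLWQQ"
Token 7: literal('F'). Output: "ULWLWQQF"
Token 8: backref(off=8, len=7). Copied 'ULWLWQQ' from pos 0. Output: "ULWLWQQFULWLWQQ"
Token 9: backref(off=5, len=2). Copied 'WL' from pos 10. Output: "ULWLWQQFULWLWQQWL"

Answer: ULWLWQQFULWLWQQWL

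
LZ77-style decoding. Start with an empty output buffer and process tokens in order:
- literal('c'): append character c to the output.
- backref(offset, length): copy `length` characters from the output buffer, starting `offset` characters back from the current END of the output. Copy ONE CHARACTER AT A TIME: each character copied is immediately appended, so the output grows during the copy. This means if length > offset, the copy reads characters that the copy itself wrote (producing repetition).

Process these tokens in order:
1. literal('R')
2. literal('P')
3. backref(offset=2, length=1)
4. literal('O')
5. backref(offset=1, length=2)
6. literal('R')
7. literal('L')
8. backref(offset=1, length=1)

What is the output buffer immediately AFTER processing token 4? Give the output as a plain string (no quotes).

Token 1: literal('R'). Output: "R"
Token 2: literal('P'). Output: "RP"
Token 3: backref(off=2, len=1). Copied 'R' from pos 0. Output: "RPR"
Token 4: literal('O'). Output: "RPRO"

Answer: RPRO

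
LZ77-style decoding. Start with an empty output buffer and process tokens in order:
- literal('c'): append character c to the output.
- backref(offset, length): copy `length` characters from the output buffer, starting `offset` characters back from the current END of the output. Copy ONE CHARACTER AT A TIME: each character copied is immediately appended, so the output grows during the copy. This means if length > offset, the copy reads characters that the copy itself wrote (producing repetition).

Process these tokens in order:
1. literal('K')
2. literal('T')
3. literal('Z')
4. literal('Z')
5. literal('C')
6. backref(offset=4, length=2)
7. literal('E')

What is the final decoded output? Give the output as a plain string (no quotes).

Answer: KTZZCTZE

Derivation:
Token 1: literal('K'). Output: "K"
Token 2: literal('T'). Output: "KT"
Token 3: literal('Z'). Output: "KTZ"
Token 4: literal('Z'). Output: "KTZZ"
Token 5: literal('C'). Output: "KTZZC"
Token 6: backref(off=4, len=2). Copied 'TZ' from pos 1. Output: "KTZZCTZ"
Token 7: literal('E'). Output: "KTZZCTZE"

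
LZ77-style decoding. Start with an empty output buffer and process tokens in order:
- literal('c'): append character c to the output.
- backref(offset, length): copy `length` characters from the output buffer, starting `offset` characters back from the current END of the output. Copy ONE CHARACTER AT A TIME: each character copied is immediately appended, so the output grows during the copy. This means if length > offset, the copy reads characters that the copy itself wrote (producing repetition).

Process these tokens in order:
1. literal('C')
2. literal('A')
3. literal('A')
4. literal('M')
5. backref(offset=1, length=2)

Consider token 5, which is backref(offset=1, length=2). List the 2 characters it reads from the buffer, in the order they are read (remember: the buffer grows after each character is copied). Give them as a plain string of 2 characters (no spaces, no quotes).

Answer: MM

Derivation:
Token 1: literal('C'). Output: "C"
Token 2: literal('A'). Output: "CA"
Token 3: literal('A'). Output: "CAA"
Token 4: literal('M'). Output: "CAAM"
Token 5: backref(off=1, len=2). Buffer before: "CAAM" (len 4)
  byte 1: read out[3]='M', append. Buffer now: "CAAMM"
  byte 2: read out[4]='M', append. Buffer now: "CAAMMM"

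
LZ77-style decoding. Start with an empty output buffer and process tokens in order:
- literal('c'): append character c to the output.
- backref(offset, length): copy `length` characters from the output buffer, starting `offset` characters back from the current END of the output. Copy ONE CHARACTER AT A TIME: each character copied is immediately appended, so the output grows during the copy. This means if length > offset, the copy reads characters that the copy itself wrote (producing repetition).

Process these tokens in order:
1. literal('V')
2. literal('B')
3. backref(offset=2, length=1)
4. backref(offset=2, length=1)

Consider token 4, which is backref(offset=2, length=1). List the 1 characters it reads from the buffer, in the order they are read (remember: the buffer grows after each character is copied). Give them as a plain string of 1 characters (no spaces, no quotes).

Answer: B

Derivation:
Token 1: literal('V'). Output: "V"
Token 2: literal('B'). Output: "VB"
Token 3: backref(off=2, len=1). Copied 'V' from pos 0. Output: "VBV"
Token 4: backref(off=2, len=1). Buffer before: "VBV" (len 3)
  byte 1: read out[1]='B', append. Buffer now: "VBVB"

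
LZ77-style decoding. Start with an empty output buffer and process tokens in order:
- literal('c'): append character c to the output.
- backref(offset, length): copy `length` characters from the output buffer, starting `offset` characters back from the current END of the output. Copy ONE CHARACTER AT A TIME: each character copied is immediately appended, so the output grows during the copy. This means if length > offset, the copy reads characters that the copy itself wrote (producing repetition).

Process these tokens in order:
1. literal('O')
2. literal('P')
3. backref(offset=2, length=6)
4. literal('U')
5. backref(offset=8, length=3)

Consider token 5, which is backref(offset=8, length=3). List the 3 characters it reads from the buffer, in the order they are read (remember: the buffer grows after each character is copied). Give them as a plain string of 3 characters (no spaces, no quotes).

Token 1: literal('O'). Output: "O"
Token 2: literal('P'). Output: "OP"
Token 3: backref(off=2, len=6) (overlapping!). Copied 'OPOPOP' from pos 0. Output: "OPOPOPOP"
Token 4: literal('U'). Output: "OPOPOPOPU"
Token 5: backref(off=8, len=3). Buffer before: "OPOPOPOPU" (len 9)
  byte 1: read out[1]='P', append. Buffer now: "OPOPOPOPUP"
  byte 2: read out[2]='O', append. Buffer now: "OPOPOPOPUPO"
  byte 3: read out[3]='P', append. Buffer now: "OPOPOPOPUPOP"

Answer: POP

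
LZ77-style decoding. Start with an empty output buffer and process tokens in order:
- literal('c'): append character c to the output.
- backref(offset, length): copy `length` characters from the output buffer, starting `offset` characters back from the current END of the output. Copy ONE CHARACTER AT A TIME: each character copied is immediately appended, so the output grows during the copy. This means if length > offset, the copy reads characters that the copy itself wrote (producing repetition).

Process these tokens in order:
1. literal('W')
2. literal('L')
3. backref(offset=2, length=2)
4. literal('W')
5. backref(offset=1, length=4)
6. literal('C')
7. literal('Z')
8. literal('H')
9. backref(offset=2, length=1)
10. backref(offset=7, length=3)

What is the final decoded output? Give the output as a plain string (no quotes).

Answer: WLWLWWWWWCZHZWWW

Derivation:
Token 1: literal('W'). Output: "W"
Token 2: literal('L'). Output: "WL"
Token 3: backref(off=2, len=2). Copied 'WL' from pos 0. Output: "WLWL"
Token 4: literal('W'). Output: "WLWLW"
Token 5: backref(off=1, len=4) (overlapping!). Copied 'WWWW' from pos 4. Output: "WLWLWWWWW"
Token 6: literal('C'). Output: "WLWLWWWWWC"
Token 7: literal('Z'). Output: "WLWLWWWWWCZ"
Token 8: literal('H'). Output: "WLWLWWWWWCZH"
Token 9: backref(off=2, len=1). Copied 'Z' from pos 10. Output: "WLWLWWWWWCZHZ"
Token 10: backref(off=7, len=3). Copied 'WWW' from pos 6. Output: "WLWLWWWWWCZHZWWW"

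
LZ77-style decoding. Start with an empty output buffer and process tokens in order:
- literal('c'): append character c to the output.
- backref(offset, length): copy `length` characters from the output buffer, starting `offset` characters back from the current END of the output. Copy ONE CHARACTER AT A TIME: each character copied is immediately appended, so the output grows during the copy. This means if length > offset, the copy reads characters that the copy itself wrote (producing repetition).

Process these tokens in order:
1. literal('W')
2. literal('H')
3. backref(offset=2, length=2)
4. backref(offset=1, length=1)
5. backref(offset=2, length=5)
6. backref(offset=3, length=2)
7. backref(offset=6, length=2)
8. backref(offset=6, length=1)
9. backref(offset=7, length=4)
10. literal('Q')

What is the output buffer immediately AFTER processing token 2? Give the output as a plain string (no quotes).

Answer: WH

Derivation:
Token 1: literal('W'). Output: "W"
Token 2: literal('H'). Output: "WH"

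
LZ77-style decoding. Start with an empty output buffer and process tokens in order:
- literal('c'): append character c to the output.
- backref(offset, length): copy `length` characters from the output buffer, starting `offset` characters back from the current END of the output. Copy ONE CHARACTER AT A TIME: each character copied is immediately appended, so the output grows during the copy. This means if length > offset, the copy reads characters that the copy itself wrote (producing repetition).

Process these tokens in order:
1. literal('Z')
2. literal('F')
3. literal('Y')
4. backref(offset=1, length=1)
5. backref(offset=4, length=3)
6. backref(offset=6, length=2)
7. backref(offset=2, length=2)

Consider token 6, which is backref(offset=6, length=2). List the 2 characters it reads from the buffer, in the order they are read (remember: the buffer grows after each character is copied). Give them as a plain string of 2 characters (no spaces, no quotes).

Answer: FY

Derivation:
Token 1: literal('Z'). Output: "Z"
Token 2: literal('F'). Output: "ZF"
Token 3: literal('Y'). Output: "ZFY"
Token 4: backref(off=1, len=1). Copied 'Y' from pos 2. Output: "ZFYY"
Token 5: backref(off=4, len=3). Copied 'ZFY' from pos 0. Output: "ZFYYZFY"
Token 6: backref(off=6, len=2). Buffer before: "ZFYYZFY" (len 7)
  byte 1: read out[1]='F', append. Buffer now: "ZFYYZFYF"
  byte 2: read out[2]='Y', append. Buffer now: "ZFYYZFYFY"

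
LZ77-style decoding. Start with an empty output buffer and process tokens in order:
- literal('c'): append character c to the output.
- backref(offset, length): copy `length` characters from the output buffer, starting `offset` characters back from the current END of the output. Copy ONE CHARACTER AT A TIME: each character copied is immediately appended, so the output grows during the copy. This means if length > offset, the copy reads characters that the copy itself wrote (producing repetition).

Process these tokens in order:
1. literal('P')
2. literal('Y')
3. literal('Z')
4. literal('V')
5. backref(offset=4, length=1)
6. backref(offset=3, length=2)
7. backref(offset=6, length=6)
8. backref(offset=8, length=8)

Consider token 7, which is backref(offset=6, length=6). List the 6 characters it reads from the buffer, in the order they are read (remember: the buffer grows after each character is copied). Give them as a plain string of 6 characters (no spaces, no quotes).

Token 1: literal('P'). Output: "P"
Token 2: literal('Y'). Output: "PY"
Token 3: literal('Z'). Output: "PYZ"
Token 4: literal('V'). Output: "PYZV"
Token 5: backref(off=4, len=1). Copied 'P' from pos 0. Output: "PYZVP"
Token 6: backref(off=3, len=2). Copied 'ZV' from pos 2. Output: "PYZVPZV"
Token 7: backref(off=6, len=6). Buffer before: "PYZVPZV" (len 7)
  byte 1: read out[1]='Y', append. Buffer now: "PYZVPZVY"
  byte 2: read out[2]='Z', append. Buffer now: "PYZVPZVYZ"
  byte 3: read out[3]='V', append. Buffer now: "PYZVPZVYZV"
  byte 4: read out[4]='P', append. Buffer now: "PYZVPZVYZVP"
  byte 5: read out[5]='Z', append. Buffer now: "PYZVPZVYZVPZ"
  byte 6: read out[6]='V', append. Buffer now: "PYZVPZVYZVPZV"

Answer: YZVPZV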